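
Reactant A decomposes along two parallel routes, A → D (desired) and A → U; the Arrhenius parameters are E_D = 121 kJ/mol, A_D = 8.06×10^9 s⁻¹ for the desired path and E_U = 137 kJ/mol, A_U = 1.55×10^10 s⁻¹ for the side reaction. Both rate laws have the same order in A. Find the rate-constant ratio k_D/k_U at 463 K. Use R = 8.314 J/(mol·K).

33.2

Since both paths have the same order in A, the concentration cancels and S_{D/U} = k_D/k_U = (A_D/A_U)·exp[(E_U−E_D)/(RT)].
(E_U−E_D)/(RT) = (137−121)×10³/(8.314×463) = 16000/3849 = 4.157.
k_D/k_U = (8.06×10^9/1.55×10^10)·exp(4.157) = 0.5200 × 63.85 = 33.2.
Since E_D < E_U, lowering the temperature improves selectivity toward D.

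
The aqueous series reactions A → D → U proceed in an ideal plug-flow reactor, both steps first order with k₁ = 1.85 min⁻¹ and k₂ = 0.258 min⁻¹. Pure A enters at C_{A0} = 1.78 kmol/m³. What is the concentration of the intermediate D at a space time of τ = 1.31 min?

For first-order series with pure A initially, C_D(τ) = k₁C_{A0}/(k₂−k₁)·(e^(−k₁τ) − e^(−k₂τ)).
e^(−k₁τ) = e^(−1.85×1.31) = e^(−2.424) = 0.08861; e^(−k₂τ) = e^(−0.3380) = 0.7132.
C_D = 1.85×1.78/(0.258−1.85) × (0.08861−0.7132) = (-2.068)×(-0.6246) = 1.292 kmol/m³.

1.29 kmol/m³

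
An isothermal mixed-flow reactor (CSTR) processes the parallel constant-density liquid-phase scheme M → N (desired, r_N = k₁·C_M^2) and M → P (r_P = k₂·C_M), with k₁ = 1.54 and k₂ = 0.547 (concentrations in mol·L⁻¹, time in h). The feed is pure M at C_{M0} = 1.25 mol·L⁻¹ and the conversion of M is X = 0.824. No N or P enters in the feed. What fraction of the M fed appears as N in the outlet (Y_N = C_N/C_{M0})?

0.315

Exit C_M = C_{M0}(1−X) = 1.25×0.176 = 0.2200 mol·L⁻¹.
In a CSTR the entire volume is at exit conditions, so r_N = 1.54×0.2200^2 = 0.07454 and r_P = 0.547×0.2200 = 0.1203.
Fraction of consumed M going to N: r_N/(r_N+r_P) = 0.3825.
C_N = 0.3825·C_{M0}·X = 0.3825×1.25×0.824 = 0.394 mol·L⁻¹; Y_N = C_N/C_{M0} = 0.315.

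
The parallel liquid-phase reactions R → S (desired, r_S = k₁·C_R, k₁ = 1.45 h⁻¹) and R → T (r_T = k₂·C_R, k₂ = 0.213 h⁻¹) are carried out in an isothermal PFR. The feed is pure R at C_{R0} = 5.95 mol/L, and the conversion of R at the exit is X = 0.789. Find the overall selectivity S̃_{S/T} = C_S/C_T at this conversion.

6.81

C_R = C_{R0}(1−X) = 1.255 mol/L.
Both paths are first order in R, so the instantaneous fraction to S is constant: dC_S/d(−C_R) = k₁/(k₁+k₂) = 0.8719.
C_S = 0.8719·(C_{R0}−C_R) = 0.8719×4.695 = 4.09 mol/L.
C_T = (C_{R0}−C_R)−C_S = 0.6013 mol/L; S̃_{S/T} = 4.093/0.6013 = 6.81.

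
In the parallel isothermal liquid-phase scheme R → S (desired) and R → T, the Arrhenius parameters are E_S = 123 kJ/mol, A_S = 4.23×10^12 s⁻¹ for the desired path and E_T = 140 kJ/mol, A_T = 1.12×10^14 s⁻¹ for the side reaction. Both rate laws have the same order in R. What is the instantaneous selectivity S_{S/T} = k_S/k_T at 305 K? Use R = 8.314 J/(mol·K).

k_S/k_T = (A_S/A_T)·exp[−(E_S−E_T)/(RT)] = (A_S/A_T)·exp[(E_T−E_S)/(RT)].
(E_T−E_S)/(RT) = (140−123)×10³/(8.314×305) = 17000/2536 = 6.704.
k_S/k_T = (4.23×10^12/1.12×10^14)·exp(6.704) = 0.03777 × 815.7 = 30.8.

30.8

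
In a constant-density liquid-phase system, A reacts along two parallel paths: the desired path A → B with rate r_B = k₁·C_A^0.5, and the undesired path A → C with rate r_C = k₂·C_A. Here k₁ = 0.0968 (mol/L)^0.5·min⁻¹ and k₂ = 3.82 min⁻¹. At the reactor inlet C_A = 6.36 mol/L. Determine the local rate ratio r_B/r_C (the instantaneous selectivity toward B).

S_{B/C} = r_B/r_C = (k₁·C_A^0.5)/(k₂·C_A) = (k₁/k₂)·C_A^-0.5.
= (0.0968×6.360^0.5) / (3.82×6.360) = 0.2441/24.30 = 0.0100.
The undesired path is higher order in A, so low C_A (CSTR or dilute feed) favours B.

0.0100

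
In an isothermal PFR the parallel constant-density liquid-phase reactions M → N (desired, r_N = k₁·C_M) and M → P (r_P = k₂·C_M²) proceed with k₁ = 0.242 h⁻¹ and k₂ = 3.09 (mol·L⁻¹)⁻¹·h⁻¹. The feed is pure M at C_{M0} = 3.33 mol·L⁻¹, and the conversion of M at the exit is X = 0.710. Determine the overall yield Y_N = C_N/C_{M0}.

C_M = C_{M0}(1−X) = 0.9657 mol·L⁻¹.
Along a PFR/batch, dC_N/dC_M = −r_N/(r_N+r_P) = −k₁/(k₁+k₂·C_M).
Integrating from C_{M0} to C_M: C_N = (0.242/3.09)·ln[(0.242+3.09·3.33)/(0.242+3.09·0.966)] = 0.07832·ln(10.53/3.226) = 0.09266 mol·L⁻¹.
Y_N = C_N/C_{M0} = 0.09266/3.33 = 0.0278.

0.0278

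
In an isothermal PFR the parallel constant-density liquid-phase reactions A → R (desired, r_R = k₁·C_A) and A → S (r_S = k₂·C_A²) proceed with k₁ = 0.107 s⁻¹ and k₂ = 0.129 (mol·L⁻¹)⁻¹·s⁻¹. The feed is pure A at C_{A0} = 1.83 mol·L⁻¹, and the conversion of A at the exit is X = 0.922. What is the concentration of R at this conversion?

C_A = C_{A0}(1−X) = 0.1427 mol·L⁻¹.
Along a PFR/batch, dC_R/dC_A = −r_R/(r_R+r_S) = −k₁/(k₁+k₂·C_A).
Integrating from C_{A0} to C_A: C_R = (0.107/0.129)·ln[(0.107+0.129·1.83)/(0.107+0.129·0.143)] = 0.8295·ln(0.3431/0.1254) = 0.8347 mol·L⁻¹.

0.835 mol·L⁻¹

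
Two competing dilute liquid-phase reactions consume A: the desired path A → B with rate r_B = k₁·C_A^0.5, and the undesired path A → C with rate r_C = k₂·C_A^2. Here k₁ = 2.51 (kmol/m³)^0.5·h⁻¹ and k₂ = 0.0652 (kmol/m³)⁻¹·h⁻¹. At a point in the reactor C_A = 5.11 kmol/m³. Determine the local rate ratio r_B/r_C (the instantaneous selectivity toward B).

3.33

S_{B/C} = r_B/r_C = (k₁·C_A^0.5)/(k₂·C_A^2) = (k₁/k₂)·C_A^-1.5.
= (2.51×5.110^0.5) / (0.0652×5.110^2) = 5.674/1.703 = 3.33.
The undesired path is higher order in A, so low C_A (CSTR or dilute feed) favours B.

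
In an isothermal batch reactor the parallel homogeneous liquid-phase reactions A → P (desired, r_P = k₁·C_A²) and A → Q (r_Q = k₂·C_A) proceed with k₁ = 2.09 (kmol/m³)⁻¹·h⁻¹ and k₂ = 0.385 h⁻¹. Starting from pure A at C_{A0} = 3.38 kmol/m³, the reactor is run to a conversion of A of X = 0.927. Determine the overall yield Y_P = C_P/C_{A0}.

C_A = C_{A0}(1−X) = 0.2467 kmol/m³.
Along a PFR/batch, dC_Q/dC_A = −r_Q/(r_P+r_Q) = −k₂/(k₂+k₁·C_A).
Integrating from C_{A0} to C_A: C_Q = (0.385/2.09)·ln[(0.385+2.09·3.38)/(0.385+2.09·0.247)] = 0.1842·ln(7.449/0.9007) = 0.3892 kmol/m³.
Then C_P = (C_{A0}−C_A) − C_Q = 3.133 − 0.3892 = 2.744 kmol/m³.
Y_P = C_P/C_{A0} = 2.744/3.38 = 0.812.

0.812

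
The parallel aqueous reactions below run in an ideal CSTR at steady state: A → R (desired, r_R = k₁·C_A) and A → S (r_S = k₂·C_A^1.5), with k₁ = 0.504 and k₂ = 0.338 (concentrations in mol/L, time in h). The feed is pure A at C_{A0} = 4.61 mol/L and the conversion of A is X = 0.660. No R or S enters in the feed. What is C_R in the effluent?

Exit C_A = C_{A0}(1−X) = 4.61×0.340 = 1.567 mol/L.
Rates in a CSTR are evaluated at the outlet concentration: r_R = 0.504×1.567 = 0.7900, r_S = 0.338×1.567^1.5 = 0.6633.
Fraction of consumed A going to R: r_R/(r_R+r_S) = 0.5436.
C_R = 0.5436·C_{A0}·X = 0.5436×4.61×0.660 = 1.65 mol/L.

1.65 mol/L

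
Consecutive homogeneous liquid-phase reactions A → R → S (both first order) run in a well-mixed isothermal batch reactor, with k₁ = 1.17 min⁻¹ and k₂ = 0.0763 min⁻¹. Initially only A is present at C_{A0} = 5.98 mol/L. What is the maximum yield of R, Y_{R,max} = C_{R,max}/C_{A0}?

At the optimum, C_{R,max}/C_{A0} = (k₁/k₂)^[k₂/(k₂−k₁)].
= (1.17/0.0763)^(0.0763/(0.0763−1.17)) = (15.33)^(-0.06976) = 0.8266.

0.827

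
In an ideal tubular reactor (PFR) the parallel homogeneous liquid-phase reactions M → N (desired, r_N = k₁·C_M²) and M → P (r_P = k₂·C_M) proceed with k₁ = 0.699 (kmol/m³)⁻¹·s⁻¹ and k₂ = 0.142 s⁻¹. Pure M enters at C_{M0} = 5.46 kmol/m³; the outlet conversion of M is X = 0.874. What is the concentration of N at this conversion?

4.40 kmol/m³

C_M = C_{M0}(1−X) = 0.6880 kmol/m³.
Along a PFR/batch, dC_P/dC_M = −r_P/(r_N+r_P) = −k₂/(k₂+k₁·C_M).
Integrating from C_{M0} to C_M: C_P = (0.142/0.699)·ln[(0.142+0.699·5.46)/(0.142+0.699·0.688)] = 0.2031·ln(3.959/0.6229) = 0.3757 kmol/m³.
Then C_N = (C_{M0}−C_M) − C_P = 4.772 − 0.3757 = 4.396 kmol/m³.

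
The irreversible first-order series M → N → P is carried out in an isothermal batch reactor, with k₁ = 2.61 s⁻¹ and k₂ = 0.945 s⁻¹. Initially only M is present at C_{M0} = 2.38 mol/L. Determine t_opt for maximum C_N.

Setting dC_N/dt = 0 gives t_opt = ln(k₂/k₁)/(k₂−k₁).
= ln(0.945/2.61)/(0.945−2.61) = ln(0.3621)/-1.665 = -1.016/-1.665 = 0.610 s.

0.610 s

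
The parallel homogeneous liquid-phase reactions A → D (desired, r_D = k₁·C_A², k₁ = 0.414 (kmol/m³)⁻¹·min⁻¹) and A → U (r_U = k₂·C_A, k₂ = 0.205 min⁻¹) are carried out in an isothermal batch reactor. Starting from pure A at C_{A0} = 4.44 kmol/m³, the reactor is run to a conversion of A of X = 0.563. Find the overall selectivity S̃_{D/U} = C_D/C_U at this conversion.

C_A = C_{A0}(1−X) = 1.940 kmol/m³.
Along a PFR/batch, dC_U/dC_A = −r_U/(r_D+r_U) = −k₂/(k₂+k₁·C_A).
Integrating from C_{A0} to C_A: C_U = (0.205/0.414)·ln[(0.205+0.414·4.44)/(0.205+0.414·1.94)] = 0.4952·ln(2.043/1.008) = 0.3497 kmol/m³.
Then C_D = (C_{A0}−C_A) − C_U = 2.500 − 0.3497 = 2.150 kmol/m³.
S̃_{D/U} = C_D/C_U = 2.150/0.3497 = 6.15.

6.15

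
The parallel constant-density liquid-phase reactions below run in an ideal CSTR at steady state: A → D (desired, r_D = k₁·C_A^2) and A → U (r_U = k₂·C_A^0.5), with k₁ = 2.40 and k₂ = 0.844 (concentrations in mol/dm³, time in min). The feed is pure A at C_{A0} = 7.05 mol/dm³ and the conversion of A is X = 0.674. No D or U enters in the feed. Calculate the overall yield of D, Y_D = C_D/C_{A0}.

Exit C_A = C_{A0}(1−X) = 7.05×0.326 = 2.298 mol/dm³.
Rates in a CSTR are evaluated at the outlet concentration: r_D = 2.40×2.298^2 = 12.68, r_U = 0.844×2.298^0.5 = 1.280.
Fraction of consumed A going to D: r_D/(r_D+r_U) = 0.9083.
C_D = 0.9083·C_{A0}·X = 0.9083×7.05×0.674 = 4.32 mol/dm³; Y_D = C_D/C_{A0} = 0.612.

0.612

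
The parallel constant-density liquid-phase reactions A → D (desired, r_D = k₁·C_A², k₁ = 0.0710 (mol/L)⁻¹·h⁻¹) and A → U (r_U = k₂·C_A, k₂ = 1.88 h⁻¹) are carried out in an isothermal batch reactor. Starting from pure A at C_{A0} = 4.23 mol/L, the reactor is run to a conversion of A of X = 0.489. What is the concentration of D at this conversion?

C_A = C_{A0}(1−X) = 2.162 mol/L.
Along a PFR/batch, dC_U/dC_A = −r_U/(r_D+r_U) = −k₂/(k₂+k₁·C_A).
Integrating from C_{A0} to C_A: C_U = (1.88/0.0710)·ln[(1.88+0.0710·4.23)/(1.88+0.0710·2.16)] = 26.48·ln(2.180/2.033) = 1.846 mol/L.
Then C_D = (C_{A0}−C_A) − C_U = 2.068 − 1.846 = 0.2220 mol/L.

0.222 mol/L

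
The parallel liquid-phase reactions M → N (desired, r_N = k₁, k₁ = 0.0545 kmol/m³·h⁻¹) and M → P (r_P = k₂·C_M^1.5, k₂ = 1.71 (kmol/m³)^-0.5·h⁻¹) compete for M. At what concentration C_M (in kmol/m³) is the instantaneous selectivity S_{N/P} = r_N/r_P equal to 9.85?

S_{N/P} = (k₁/k₂)·C_M^-1.5 ⇒ C_M = (S·k₂/k₁)^(1/(-1.5)).
= (9.85×1.71/0.0545)^(-0.6667) = (309.1)^(-0.6667) = 0.0219 kmol/m³.

0.0219 kmol/m³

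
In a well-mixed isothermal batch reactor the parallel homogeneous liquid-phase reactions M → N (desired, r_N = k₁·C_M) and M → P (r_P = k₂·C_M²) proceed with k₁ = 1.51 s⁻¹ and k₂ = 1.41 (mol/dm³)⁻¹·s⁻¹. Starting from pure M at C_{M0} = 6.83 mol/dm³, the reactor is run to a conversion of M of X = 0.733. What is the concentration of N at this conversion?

C_M = C_{M0}(1−X) = 1.824 mol/dm³.
Along a PFR/batch, dC_N/dC_M = −r_N/(r_N+r_P) = −k₁/(k₁+k₂·C_M).
Integrating from C_{M0} to C_M: C_N = (1.51/1.41)·ln[(1.51+1.41·6.83)/(1.51+1.41·1.82)] = 1.071·ln(11.14/4.081) = 1.075 mol/dm³.

1.08 mol/dm³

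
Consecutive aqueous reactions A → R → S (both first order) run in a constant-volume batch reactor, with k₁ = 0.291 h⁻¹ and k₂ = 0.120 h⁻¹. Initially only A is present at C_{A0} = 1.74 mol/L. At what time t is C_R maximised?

Setting dC_R/dt = 0 gives t_opt = ln(k₂/k₁)/(k₂−k₁).
= ln(0.120/0.291)/(0.120−0.291) = ln(0.4124)/-0.1710 = -0.8858/-0.1710 = 5.18 h.

5.18 h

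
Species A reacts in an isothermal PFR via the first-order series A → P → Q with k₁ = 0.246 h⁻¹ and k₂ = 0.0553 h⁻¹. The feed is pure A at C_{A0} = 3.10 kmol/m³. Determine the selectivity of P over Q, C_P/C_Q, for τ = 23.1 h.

For first-order series with pure A initially, C_P(τ) = k₁C_{A0}/(k₂−k₁)·(e^(−k₁τ) − e^(−k₂τ)).
e^(−k₁τ) = e^(−0.246×23.1) = e^(−5.683) = 0.003405; e^(−k₂τ) = e^(−1.277) = 0.2788.
C_P = 0.246×3.10/(0.0553−0.246) × (0.003405−0.2788) = (-3.999)×(-0.2753) = 1.101 kmol/m³.
C_A = C_{A0}e^(−k₁τ) = 0.01055 kmol/m³, so C_Q = C_{A0}−C_A−C_P = 1.988 kmol/m³; C_P/C_Q = 0.554.

0.554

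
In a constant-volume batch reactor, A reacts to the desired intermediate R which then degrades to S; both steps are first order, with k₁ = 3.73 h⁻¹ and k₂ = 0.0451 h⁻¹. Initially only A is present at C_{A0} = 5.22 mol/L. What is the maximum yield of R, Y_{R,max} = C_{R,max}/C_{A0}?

Evaluating C_R at t_opt = ln(k₂/k₁)/(k₂−k₁) gives C_{R,max}/C_{A0} = (k₁/k₂)^[k₂/(k₂−k₁)].
= (3.73/0.0451)^(0.0451/(0.0451−3.73)) = (82.71)^(-0.01224) = 0.9474.

0.947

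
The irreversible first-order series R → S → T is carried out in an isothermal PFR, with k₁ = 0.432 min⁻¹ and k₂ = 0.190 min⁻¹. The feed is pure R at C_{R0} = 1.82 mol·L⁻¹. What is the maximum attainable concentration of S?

At the optimum, C_{S,max}/C_{R0} = (k₁/k₂)^[k₂/(k₂−k₁)].
= (0.432/0.190)^(0.190/(0.190−0.432)) = (2.274)^(-0.7851) = 0.5247.
C_{S,max} = 0.5247×1.82 = 0.955 mol·L⁻¹.

0.955 mol·L⁻¹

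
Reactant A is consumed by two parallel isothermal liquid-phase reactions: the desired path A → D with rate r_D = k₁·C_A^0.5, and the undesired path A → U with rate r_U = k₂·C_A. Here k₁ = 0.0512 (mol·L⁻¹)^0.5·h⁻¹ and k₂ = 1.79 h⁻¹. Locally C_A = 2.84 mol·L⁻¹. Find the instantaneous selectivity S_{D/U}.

S_{D/U} = r_D/r_U = (k₁·C_A^0.5)/(k₂·C_A) = (k₁/k₂)·C_A^-0.5.
= (0.0512×2.840^0.5) / (1.79×2.840) = 0.08628/5.084 = 0.0170.
The undesired path is higher order in A, so low C_A (CSTR or dilute feed) favours D.

0.0170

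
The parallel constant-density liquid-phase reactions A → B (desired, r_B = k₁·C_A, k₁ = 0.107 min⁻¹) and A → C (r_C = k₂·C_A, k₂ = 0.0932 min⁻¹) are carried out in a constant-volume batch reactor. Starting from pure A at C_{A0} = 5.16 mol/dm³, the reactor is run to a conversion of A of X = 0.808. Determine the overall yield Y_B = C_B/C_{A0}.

0.432

C_A = C_{A0}(1−X) = 0.9907 mol/dm³.
Both paths are first order in A, so the instantaneous fraction to B is constant: dC_B/d(−C_A) = k₁/(k₁+k₂) = 0.5345.
C_B = 0.5345·(C_{A0}−C_A) = 0.5345×4.169 = 2.23 mol/dm³.
Y_B = C_B/C_{A0} = 2.228/5.16 = 0.432.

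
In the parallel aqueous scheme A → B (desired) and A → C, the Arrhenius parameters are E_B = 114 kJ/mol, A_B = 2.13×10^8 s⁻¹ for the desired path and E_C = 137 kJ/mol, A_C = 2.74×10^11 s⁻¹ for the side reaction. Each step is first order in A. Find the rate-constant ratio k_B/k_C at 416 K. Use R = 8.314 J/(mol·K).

k_B/k_C = (A_B/A_C)·exp[−(E_B−E_C)/(RT)] = (A_B/A_C)·exp[(E_C−E_B)/(RT)].
(E_C−E_B)/(RT) = (137−114)×10³/(8.314×416) = 23000/3459 = 6.650.
k_B/k_C = (2.13×10^8/2.74×10^11)·exp(6.650) = 7.774×10^-4 × 772.8 = 0.601.

0.601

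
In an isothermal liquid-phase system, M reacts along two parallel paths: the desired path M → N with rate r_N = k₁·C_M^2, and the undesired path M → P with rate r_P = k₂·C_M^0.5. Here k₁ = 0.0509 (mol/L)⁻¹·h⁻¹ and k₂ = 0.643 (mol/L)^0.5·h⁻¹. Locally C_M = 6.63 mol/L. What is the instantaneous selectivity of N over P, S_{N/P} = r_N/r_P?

S_{N/P} = r_N/r_P = (k₁·C_M^2)/(k₂·C_M^0.5) = (k₁/k₂)·C_M^1.5.
= (0.0509×6.630^2) / (0.643×6.630^0.5) = 2.237/1.656 = 1.35.

1.35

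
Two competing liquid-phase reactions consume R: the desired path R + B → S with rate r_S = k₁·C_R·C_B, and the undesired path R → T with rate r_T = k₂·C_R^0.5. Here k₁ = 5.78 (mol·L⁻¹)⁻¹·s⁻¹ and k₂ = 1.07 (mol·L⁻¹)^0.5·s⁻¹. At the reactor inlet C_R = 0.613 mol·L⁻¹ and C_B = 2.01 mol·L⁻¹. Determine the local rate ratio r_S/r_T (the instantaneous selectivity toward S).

S_{S/T} = r_S/r_T = (k₁·C_R·C_B)/(k₂·C_R^0.5) = (k₁/k₂)·C_R^0.5·C_B.
= (5.78×0.6130×2.010) / (1.07×0.6130^0.5) = 7.122/0.8377 = 8.50.

8.50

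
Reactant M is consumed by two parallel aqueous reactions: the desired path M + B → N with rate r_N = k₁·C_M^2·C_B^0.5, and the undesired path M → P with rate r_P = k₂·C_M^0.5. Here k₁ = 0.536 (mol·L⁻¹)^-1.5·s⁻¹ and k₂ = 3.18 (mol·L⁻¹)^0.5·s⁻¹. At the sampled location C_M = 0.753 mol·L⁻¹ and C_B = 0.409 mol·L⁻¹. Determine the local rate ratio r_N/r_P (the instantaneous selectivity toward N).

0.0704

S_{N/P} = r_N/r_P = (k₁·C_M^2·C_B^0.5)/(k₂·C_M^0.5) = (k₁/k₂)·C_M^1.5·C_B^0.5.
= (0.536×0.7530^2×0.4090^0.5) / (3.18×0.7530^0.5) = 0.1944/2.759 = 0.0704.
Since the desired path is higher order in M, keeping C_M high (PFR or concentrated feed) favours N.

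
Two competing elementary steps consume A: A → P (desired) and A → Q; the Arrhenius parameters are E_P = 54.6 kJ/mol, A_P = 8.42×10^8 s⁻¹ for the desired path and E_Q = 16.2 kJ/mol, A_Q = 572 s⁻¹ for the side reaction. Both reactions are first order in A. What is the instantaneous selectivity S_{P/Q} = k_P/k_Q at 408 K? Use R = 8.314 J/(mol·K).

Since both paths have the same order in A, the concentration cancels and S_{P/Q} = k_P/k_Q = (A_P/A_Q)·exp[(E_Q−E_P)/(RT)].
(E_Q−E_P)/(RT) = (16.2−54.6)×10³/(8.314×408) = -38400/3392 = -11.32.
k_P/k_Q = (8.42×10^8/572)·exp(-11.32) = 1.472×10^6 × 1.212×10^-5 = 17.8.
Since E_P > E_Q, raising the temperature improves selectivity toward P.

17.8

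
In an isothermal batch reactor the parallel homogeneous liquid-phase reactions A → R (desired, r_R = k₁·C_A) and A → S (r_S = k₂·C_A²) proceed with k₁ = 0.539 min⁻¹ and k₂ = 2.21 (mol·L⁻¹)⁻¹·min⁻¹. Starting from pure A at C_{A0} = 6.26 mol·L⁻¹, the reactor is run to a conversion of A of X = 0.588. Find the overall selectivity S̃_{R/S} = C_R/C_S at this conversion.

C_A = C_{A0}(1−X) = 2.579 mol·L⁻¹.
Along a PFR/batch, dC_R/dC_A = −r_R/(r_R+r_S) = −k₁/(k₁+k₂·C_A).
Integrating from C_{A0} to C_A: C_R = (0.539/2.21)·ln[(0.539+2.21·6.26)/(0.539+2.21·2.58)] = 0.2439·ln(14.37/6.239) = 0.2036 mol·L⁻¹.
C_S = (C_{A0}−C_A)−C_R = 3.477 mol·L⁻¹; S̃_{R/S} = 0.2036/3.477 = 0.0585.

0.0585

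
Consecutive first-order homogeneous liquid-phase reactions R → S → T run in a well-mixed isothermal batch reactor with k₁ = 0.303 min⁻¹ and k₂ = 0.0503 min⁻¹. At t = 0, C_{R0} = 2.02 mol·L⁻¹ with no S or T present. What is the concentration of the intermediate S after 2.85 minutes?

1.08 mol·L⁻¹

Solving the coupled first-order balances gives C_S(t) = [k₁/(k₂−k₁)]·C_{R0}·(e^(−k₁t) − e^(−k₂t)).
e^(−k₁t) = e^(−0.303×2.85) = e^(−0.8636) = 0.4217; e^(−k₂t) = e^(−0.1434) = 0.8664.
C_S = 0.303×2.02/(0.0503−0.303) × (0.4217−0.8664) = (-2.422)×(-0.4448) = 1.077 mol·L⁻¹.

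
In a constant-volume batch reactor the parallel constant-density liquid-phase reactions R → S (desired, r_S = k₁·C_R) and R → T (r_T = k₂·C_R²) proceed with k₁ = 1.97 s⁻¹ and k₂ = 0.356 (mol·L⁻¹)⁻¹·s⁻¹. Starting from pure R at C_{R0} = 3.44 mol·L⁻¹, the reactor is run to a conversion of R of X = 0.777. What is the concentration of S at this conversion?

1.96 mol·L⁻¹

C_R = C_{R0}(1−X) = 0.7671 mol·L⁻¹.
Along a PFR/batch, dC_S/dC_R = −r_S/(r_S+r_T) = −k₁/(k₁+k₂·C_R).
Integrating from C_{R0} to C_R: C_S = (1.97/0.356)·ln[(1.97+0.356·3.44)/(1.97+0.356·0.767)] = 5.534·ln(3.195/2.243) = 1.957 mol·L⁻¹.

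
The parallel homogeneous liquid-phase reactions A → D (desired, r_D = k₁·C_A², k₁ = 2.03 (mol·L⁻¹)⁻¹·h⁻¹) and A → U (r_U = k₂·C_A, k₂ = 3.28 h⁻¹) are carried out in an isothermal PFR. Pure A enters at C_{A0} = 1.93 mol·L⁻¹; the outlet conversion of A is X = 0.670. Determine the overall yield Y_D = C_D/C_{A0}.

0.290

C_A = C_{A0}(1−X) = 0.6369 mol·L⁻¹.
Along a PFR/batch, dC_U/dC_A = −r_U/(r_D+r_U) = −k₂/(k₂+k₁·C_A).
Integrating from C_{A0} to C_A: C_U = (3.28/2.03)·ln[(3.28+2.03·1.93)/(3.28+2.03·0.637)] = 1.616·ln(7.198/4.573) = 0.7330 mol·L⁻¹.
Then C_D = (C_{A0}−C_A) − C_U = 1.293 − 0.7330 = 0.5601 mol·L⁻¹.
Y_D = C_D/C_{A0} = 0.5601/1.93 = 0.290.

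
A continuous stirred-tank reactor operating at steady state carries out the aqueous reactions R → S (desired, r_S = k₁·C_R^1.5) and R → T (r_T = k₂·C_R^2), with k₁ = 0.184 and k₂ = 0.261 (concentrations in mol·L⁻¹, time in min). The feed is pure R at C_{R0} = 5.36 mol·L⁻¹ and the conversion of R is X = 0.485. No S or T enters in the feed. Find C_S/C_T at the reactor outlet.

0.424

Exit C_R = C_{R0}(1−X) = 5.36×0.515 = 2.760 mol·L⁻¹.
In a CSTR the entire volume is at exit conditions, so r_S = 0.184×2.760^1.5 = 0.8439 and r_T = 0.261×2.760^2 = 1.989.
Overall selectivity = C_S/C_T = r_Sτ/(r_Tτ) = r_S/r_T = 0.424.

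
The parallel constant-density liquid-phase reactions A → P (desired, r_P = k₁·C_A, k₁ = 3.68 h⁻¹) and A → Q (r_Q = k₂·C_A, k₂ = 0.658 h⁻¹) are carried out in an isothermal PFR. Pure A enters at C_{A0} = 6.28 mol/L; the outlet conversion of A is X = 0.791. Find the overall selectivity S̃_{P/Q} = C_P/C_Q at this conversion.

C_A = C_{A0}(1−X) = 1.313 mol/L.
Both paths are first order in A, so the instantaneous fraction to P is constant: dC_P/d(−C_A) = k₁/(k₁+k₂) = 0.8483.
C_P = 0.8483·(C_{A0}−C_A) = 0.8483×4.967 = 4.21 mol/L.
C_Q = (C_{A0}−C_A)−C_P = 0.7535 mol/L; S̃_{P/Q} = 4.214/0.7535 = 5.59.

5.59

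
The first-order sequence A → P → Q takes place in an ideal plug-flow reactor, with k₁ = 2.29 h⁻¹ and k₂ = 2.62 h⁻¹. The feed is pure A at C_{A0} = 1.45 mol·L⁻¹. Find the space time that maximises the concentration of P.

0.408 h

For first-order series the maximum of C_P occurs at τ_opt = ln(k₂/k₁)/(k₂−k₁).
= ln(2.62/2.29)/(2.62−2.29) = ln(1.144)/0.3300 = 0.1346/0.3300 = 0.408 h.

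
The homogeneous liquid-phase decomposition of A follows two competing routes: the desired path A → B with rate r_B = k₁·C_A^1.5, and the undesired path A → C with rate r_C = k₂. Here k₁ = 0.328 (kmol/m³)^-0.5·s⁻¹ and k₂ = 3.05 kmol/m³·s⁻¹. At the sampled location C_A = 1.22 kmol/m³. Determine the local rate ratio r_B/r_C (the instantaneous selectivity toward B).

S_{B/C} = r_B/r_C = (k₁·C_A^1.5)/(k₂) = (k₁/k₂)·C_A^1.5.
= (0.328×1.220^1.5) / (3.05) = 0.4420/3.050 = 0.145.
Since the desired path is higher order in A, keeping C_A high (PFR or concentrated feed) favours B.

0.145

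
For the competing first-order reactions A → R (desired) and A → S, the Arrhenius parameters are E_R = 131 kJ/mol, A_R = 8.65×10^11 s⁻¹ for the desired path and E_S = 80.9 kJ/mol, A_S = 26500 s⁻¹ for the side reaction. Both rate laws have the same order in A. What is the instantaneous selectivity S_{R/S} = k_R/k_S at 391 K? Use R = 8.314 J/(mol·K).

6.62

k_R/k_S = (A_R/A_S)·exp[−(E_R−E_S)/(RT)] = (A_R/A_S)·exp[(E_S−E_R)/(RT)].
(E_S−E_R)/(RT) = (80.9−131)×10³/(8.314×391) = -50100/3251 = -15.41.
k_R/k_S = (8.65×10^11/26500)·exp(-15.41) = 3.264×10^7 × 2.027×10^-7 = 6.62.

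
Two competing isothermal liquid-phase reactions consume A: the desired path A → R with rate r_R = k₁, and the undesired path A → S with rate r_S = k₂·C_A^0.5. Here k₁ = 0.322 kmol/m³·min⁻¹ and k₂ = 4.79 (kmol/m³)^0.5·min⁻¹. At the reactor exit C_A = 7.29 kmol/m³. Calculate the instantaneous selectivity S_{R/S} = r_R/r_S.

0.0249

S_{R/S} = r_R/r_S = (k₁)/(k₂·C_A^0.5) = (k₁/k₂)·C_A^-0.5.
= (0.322) / (4.79×7.290^0.5) = 0.3220/12.93 = 0.0249.
The undesired path is higher order in A, so low C_A (CSTR or dilute feed) favours R.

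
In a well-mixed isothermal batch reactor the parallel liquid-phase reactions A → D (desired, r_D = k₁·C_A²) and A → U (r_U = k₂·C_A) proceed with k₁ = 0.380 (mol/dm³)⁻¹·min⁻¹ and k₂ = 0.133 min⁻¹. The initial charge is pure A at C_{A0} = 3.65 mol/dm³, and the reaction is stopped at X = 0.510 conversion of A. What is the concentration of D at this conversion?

C_A = C_{A0}(1−X) = 1.788 mol/dm³.
Along a PFR/batch, dC_U/dC_A = −r_U/(r_D+r_U) = −k₂/(k₂+k₁·C_A).
Integrating from C_{A0} to C_A: C_U = (0.133/0.380)·ln[(0.133+0.380·3.65)/(0.133+0.380·1.79)] = 0.3500·ln(1.520/0.8126) = 0.2192 mol/dm³.
Then C_D = (C_{A0}−C_A) − C_U = 1.861 − 0.2192 = 1.642 mol/dm³.

1.64 mol/dm³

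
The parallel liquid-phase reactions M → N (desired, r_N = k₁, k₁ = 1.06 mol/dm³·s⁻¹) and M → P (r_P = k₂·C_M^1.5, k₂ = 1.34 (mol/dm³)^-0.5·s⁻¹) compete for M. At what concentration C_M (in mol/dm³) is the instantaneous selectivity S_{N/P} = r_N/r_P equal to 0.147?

S_{N/P} = (k₁/k₂)·C_M^-1.5 ⇒ C_M = (S·k₂/k₁)^(1/(-1.5)).
= (0.147×1.34/1.06)^(-0.6667) = (0.1858)^(-0.6667) = 3.07 mol/dm³.

3.07 mol/dm³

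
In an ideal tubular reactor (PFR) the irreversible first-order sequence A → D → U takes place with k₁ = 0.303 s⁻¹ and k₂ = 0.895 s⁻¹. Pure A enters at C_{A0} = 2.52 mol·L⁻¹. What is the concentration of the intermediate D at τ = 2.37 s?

The intermediate concentration in a first-order A→B→C sequence is C_D = k₁C_{A0}(e^(−k₁τ) − e^(−k₂τ))/(k₂−k₁).
e^(−k₁τ) = e^(−0.303×2.37) = e^(−0.7181) = 0.4877; e^(−k₂τ) = e^(−2.121) = 0.1199.
C_D = 0.303×2.52/(0.895−0.303) × (0.4877−0.1199) = 1.290×0.3678 = 0.4744 mol·L⁻¹.

0.474 mol·L⁻¹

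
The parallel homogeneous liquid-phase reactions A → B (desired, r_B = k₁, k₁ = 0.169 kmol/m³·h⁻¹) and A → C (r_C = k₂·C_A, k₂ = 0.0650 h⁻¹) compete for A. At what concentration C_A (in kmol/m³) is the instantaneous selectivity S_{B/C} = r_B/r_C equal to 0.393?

6.62 kmol/m³

S_{B/C} = (k₁/k₂)·C_A⁻¹ ⇒ C_A = (S·k₂/k₁)^(-1).
= (0.393×0.0650/0.169)^(-1) = (0.1512)^(-1) = 6.62 kmol/m³.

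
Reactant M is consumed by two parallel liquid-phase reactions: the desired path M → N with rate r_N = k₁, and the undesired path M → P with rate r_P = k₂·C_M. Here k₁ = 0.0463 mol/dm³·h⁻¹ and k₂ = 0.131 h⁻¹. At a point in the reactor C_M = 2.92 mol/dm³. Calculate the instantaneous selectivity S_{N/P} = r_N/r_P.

S_{N/P} = r_N/r_P = (k₁)/(k₂·C_M) = (k₁/k₂)·C_M⁻¹.
= (0.0463) / (0.131×2.920) = 0.04630/0.3825 = 0.121.
The undesired path is higher order in M, so low C_M (CSTR or dilute feed) favours N.

0.121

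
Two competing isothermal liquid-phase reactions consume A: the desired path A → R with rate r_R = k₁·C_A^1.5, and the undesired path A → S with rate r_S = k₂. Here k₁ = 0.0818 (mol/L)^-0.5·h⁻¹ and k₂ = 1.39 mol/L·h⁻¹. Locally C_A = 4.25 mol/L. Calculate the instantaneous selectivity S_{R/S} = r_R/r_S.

0.516

S_{R/S} = r_R/r_S = (k₁·C_A^1.5)/(k₂) = (k₁/k₂)·C_A^1.5.
= (0.0818×4.250^1.5) / (1.39) = 0.7167/1.390 = 0.516.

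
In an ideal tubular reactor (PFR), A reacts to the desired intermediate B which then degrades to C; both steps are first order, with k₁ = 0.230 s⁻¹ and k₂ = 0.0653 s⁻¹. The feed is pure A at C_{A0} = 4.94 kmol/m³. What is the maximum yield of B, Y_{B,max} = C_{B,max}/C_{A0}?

For a first-order series the maximum intermediate yield is C_{B,max}/C_{A0} = (k₁/k₂)^[k₂/(k₂−k₁)].
= (0.230/0.0653)^(0.0653/(0.0653−0.230)) = (3.522)^(-0.3965) = 0.6070.

0.607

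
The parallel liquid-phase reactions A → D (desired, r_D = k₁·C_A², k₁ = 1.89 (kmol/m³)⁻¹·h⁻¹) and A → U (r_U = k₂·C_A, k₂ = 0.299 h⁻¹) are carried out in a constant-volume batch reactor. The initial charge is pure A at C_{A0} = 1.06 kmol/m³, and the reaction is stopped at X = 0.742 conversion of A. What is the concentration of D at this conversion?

C_A = C_{A0}(1−X) = 0.2735 kmol/m³.
Along a PFR/batch, dC_U/dC_A = −r_U/(r_D+r_U) = −k₂/(k₂+k₁·C_A).
Integrating from C_{A0} to C_A: C_U = (0.299/1.89)·ln[(0.299+1.89·1.06)/(0.299+1.89·0.273)] = 0.1582·ln(2.302/0.8159) = 0.1641 kmol/m³.
Then C_D = (C_{A0}−C_A) − C_U = 0.7865 − 0.1641 = 0.6224 kmol/m³.

0.622 kmol/m³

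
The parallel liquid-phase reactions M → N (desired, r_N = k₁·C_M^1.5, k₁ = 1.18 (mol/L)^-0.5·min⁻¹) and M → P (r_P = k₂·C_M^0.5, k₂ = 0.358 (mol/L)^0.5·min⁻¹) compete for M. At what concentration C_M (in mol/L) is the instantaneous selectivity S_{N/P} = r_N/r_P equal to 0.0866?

S_{N/P} = (k₁/k₂)·C_M ⇒ C_M = S·k₂/k₁.
= 0.0866×0.358/1.18 = 0.0263 mol/L.

0.0263 mol/L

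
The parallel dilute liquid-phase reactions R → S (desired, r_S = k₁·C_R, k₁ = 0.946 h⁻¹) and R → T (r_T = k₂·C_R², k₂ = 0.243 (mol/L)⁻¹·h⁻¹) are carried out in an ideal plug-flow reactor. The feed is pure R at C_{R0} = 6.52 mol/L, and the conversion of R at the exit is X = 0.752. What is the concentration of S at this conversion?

2.48 mol/L

C_R = C_{R0}(1−X) = 1.617 mol/L.
Along a PFR/batch, dC_S/dC_R = −r_S/(r_S+r_T) = −k₁/(k₁+k₂·C_R).
Integrating from C_{R0} to C_R: C_S = (0.946/0.243)·ln[(0.946+0.243·6.52)/(0.946+0.243·1.62)] = 3.893·ln(2.530/1.339) = 2.478 mol/L.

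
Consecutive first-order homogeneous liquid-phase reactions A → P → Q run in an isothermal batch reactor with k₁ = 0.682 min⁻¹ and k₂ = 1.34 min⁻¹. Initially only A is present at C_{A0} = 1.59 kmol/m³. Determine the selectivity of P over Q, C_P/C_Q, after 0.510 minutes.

2.45

Solving the coupled first-order balances gives C_P(t) = [k₁/(k₂−k₁)]·C_{A0}·(e^(−k₁t) − e^(−k₂t)).
e^(−k₁t) = e^(−0.682×0.510) = e^(−0.3478) = 0.7062; e^(−k₂t) = e^(−0.6834) = 0.5049.
C_P = 0.682×1.59/(1.34−0.682) × (0.7062−0.5049) = 1.648×0.2013 = 0.3318 kmol/m³.
C_A = C_{A0}e^(−k₁t) = 1.123 kmol/m³, so C_Q = C_{A0}−C_A−C_P = 0.1353 kmol/m³; C_P/C_Q = 2.45.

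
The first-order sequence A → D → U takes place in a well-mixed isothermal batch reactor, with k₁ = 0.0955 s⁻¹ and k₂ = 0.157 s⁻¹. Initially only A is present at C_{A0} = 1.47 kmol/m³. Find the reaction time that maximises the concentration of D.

Setting dC_D/dt = 0 gives t_opt = ln(k₂/k₁)/(k₂−k₁).
= ln(0.157/0.0955)/(0.157−0.0955) = ln(1.644)/0.06150 = 0.4971/0.06150 = 8.08 s.

8.08 s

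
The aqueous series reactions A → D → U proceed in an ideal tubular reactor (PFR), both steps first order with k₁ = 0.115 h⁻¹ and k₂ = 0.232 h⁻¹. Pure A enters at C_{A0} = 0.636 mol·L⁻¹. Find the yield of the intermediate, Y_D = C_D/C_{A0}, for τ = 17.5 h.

0.114

The intermediate concentration in a first-order A→B→C sequence is C_D = k₁C_{A0}(e^(−k₁τ) − e^(−k₂τ))/(k₂−k₁).
e^(−k₁τ) = e^(−0.115×17.5) = e^(−2.013) = 0.1337; e^(−k₂τ) = e^(−4.060) = 0.01725.
C_D = 0.115×0.636/(0.232−0.115) × (0.1337−0.01725) = 0.6251×0.1164 = 0.07277 mol·L⁻¹.
Y_D = C_D/C_{A0} = 0.07277/0.636 = 0.114.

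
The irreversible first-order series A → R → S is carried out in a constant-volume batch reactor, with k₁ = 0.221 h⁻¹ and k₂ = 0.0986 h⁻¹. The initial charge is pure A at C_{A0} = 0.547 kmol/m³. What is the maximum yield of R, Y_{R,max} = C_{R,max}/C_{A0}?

At the optimum, C_{R,max}/C_{A0} = (k₁/k₂)^[k₂/(k₂−k₁)].
= (0.221/0.0986)^(0.0986/(0.0986−0.221)) = (2.241)^(-0.8056) = 0.5220.

0.522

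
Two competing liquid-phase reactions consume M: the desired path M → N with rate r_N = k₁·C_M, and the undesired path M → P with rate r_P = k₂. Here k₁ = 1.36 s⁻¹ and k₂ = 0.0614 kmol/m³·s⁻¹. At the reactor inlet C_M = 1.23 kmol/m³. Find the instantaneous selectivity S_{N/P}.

S_{N/P} = r_N/r_P = (k₁·C_M)/(k₂) = (k₁/k₂)·C_M.
= (1.36×1.230) / (0.0614) = 1.673/0.06140 = 27.2.
Since the desired path is higher order in M, keeping C_M high (PFR or concentrated feed) favours N.

27.2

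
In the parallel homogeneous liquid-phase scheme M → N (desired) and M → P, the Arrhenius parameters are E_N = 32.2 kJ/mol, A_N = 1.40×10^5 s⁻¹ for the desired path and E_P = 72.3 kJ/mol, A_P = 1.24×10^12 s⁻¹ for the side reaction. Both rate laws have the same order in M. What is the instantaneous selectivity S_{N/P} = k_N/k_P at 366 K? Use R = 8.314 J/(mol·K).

Since both paths have the same order in M, the concentration cancels and S_{N/P} = k_N/k_P = (A_N/A_P)·exp[(E_P−E_N)/(RT)].
(E_P−E_N)/(RT) = (72.3−32.2)×10³/(8.314×366) = 40100/3043 = 13.18.
k_N/k_P = (1.40×10^5/1.24×10^12)·exp(13.18) = 1.129×10^-7 × 5.287×10^5 = 0.0597.
Since E_N < E_P, lowering the temperature improves selectivity toward N.

0.0597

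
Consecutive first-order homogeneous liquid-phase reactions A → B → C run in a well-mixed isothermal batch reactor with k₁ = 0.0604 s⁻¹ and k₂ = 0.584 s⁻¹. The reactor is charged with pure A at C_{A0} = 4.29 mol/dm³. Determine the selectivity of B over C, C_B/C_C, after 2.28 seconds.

1.20

Solving the coupled first-order balances gives C_B(t) = [k₁/(k₂−k₁)]·C_{A0}·(e^(−k₁t) − e^(−k₂t)).
e^(−k₁t) = e^(−0.0604×2.28) = e^(−0.1377) = 0.8713; e^(−k₂t) = e^(−1.332) = 0.2641.
C_B = 0.0604×4.29/(0.584−0.0604) × (0.8713−0.2641) = 0.4949×0.6073 = 0.3005 mol/dm³.
C_A = C_{A0}e^(−k₁t) = 3.738 mol/dm³, so C_C = C_{A0}−C_A−C_B = 0.2514 mol/dm³; C_B/C_C = 1.20.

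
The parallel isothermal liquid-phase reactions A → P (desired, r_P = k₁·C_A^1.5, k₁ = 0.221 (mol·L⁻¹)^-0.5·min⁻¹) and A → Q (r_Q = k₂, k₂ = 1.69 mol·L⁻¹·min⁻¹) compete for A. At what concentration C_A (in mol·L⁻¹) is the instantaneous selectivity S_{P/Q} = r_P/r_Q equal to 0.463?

2.32 mol·L⁻¹

S_{P/Q} = (k₁/k₂)·C_A^1.5 ⇒ C_A = (S·k₂/k₁)^(1/1.5).
= (0.463×1.69/0.221)^(0.6667) = (3.541)^(0.6667) = 2.32 mol·L⁻¹.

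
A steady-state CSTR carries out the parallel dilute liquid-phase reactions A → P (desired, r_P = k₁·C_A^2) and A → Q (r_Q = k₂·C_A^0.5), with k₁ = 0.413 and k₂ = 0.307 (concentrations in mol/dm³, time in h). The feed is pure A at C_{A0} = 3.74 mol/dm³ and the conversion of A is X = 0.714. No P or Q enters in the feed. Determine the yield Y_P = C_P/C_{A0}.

0.427

Exit C_A = C_{A0}(1−X) = 3.74×0.286 = 1.070 mol/dm³.
In a CSTR the entire volume is at exit conditions, so r_P = 0.413×1.070^2 = 0.4725 and r_Q = 0.307×1.070^0.5 = 0.3175.
Fraction of consumed A going to P: r_P/(r_P+r_Q) = 0.5981.
C_P = 0.5981·C_{A0}·X = 0.5981×3.74×0.714 = 1.60 mol/dm³; Y_P = C_P/C_{A0} = 0.427.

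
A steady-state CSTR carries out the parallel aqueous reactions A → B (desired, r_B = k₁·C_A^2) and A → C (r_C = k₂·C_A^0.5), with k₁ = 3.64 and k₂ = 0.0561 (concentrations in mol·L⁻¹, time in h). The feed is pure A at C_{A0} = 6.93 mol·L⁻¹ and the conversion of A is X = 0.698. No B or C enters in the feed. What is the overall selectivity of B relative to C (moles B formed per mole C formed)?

196

Exit C_A = C_{A0}(1−X) = 6.93×0.302 = 2.093 mol·L⁻¹.
Rates in a CSTR are evaluated at the outlet concentration: r_B = 3.64×2.093^2 = 15.94, r_C = 0.0561×2.093^0.5 = 0.08116.
Overall selectivity = C_B/C_C = r_Bτ/(r_Cτ) = r_B/r_C = 196.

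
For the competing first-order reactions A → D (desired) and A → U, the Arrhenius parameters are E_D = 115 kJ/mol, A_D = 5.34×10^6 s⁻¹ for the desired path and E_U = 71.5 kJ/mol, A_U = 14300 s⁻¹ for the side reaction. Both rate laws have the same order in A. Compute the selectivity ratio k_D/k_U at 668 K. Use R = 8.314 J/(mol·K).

Since both paths have the same order in A, the concentration cancels and S_{D/U} = k_D/k_U = (A_D/A_U)·exp[(E_U−E_D)/(RT)].
(E_U−E_D)/(RT) = (71.5−115)×10³/(8.314×668) = -43500/5554 = -7.833.
k_D/k_U = (5.34×10^6/14300)·exp(-7.833) = 373.4 × 3.966×10^-4 = 0.148.

0.148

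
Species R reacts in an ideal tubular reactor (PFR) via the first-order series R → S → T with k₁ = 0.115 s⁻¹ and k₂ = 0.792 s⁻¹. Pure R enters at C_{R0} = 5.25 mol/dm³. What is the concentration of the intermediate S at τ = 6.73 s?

The intermediate concentration in a first-order A→B→C sequence is C_S = k₁C_{R0}(e^(−k₁τ) − e^(−k₂τ))/(k₂−k₁).
e^(−k₁τ) = e^(−0.115×6.73) = e^(−0.7740) = 0.4612; e^(−k₂τ) = e^(−5.330) = 0.004843.
C_S = 0.115×5.25/(0.792−0.115) × (0.4612−0.004843) = 0.8918×0.4563 = 0.4070 mol/dm³.

0.407 mol/dm³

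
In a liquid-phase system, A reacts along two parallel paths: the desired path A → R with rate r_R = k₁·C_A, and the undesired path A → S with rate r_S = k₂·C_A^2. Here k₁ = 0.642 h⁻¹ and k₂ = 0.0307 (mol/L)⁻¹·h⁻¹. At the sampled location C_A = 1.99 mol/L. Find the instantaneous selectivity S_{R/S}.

S_{R/S} = r_R/r_S = (k₁·C_A)/(k₂·C_A^2) = (k₁/k₂)·C_A⁻¹.
= (0.642×1.990) / (0.0307×1.990^2) = 1.278/0.1216 = 10.5.

10.5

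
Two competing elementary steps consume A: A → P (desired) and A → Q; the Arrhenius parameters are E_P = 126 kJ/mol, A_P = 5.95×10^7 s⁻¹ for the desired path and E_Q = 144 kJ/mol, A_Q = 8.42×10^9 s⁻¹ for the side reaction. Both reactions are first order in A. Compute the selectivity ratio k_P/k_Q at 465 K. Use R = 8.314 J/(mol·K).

0.743

k_P/k_Q = (A_P/A_Q)·exp[−(E_P−E_Q)/(RT)] = (A_P/A_Q)·exp[(E_Q−E_P)/(RT)].
(E_Q−E_P)/(RT) = (144−126)×10³/(8.314×465) = 18000/3866 = 4.656.
k_P/k_Q = (5.95×10^7/8.42×10^9)·exp(4.656) = 0.007067 × 105.2 = 0.743.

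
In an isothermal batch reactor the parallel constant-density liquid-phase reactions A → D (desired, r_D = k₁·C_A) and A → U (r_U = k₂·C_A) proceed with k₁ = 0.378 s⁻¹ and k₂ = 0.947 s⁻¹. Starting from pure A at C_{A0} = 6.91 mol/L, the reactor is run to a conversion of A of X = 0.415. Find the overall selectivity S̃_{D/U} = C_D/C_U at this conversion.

C_A = C_{A0}(1−X) = 4.042 mol/L.
Both paths are first order in A, so the instantaneous fraction to D is constant: dC_D/d(−C_A) = k₁/(k₁+k₂) = 0.2853.
C_D = 0.2853·(C_{A0}−C_A) = 0.2853×2.868 = 0.818 mol/L.
C_U = (C_{A0}−C_A)−C_D = 2.050 mol/L; S̃_{D/U} = 0.8181/2.050 = 0.399.

0.399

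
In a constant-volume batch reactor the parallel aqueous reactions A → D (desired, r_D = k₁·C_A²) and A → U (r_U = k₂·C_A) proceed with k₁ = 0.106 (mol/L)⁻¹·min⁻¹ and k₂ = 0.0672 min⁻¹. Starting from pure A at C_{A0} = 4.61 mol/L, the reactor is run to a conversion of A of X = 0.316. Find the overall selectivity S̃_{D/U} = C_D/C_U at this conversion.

6.06

C_A = C_{A0}(1−X) = 3.153 mol/L.
Along a PFR/batch, dC_U/dC_A = −r_U/(r_D+r_U) = −k₂/(k₂+k₁·C_A).
Integrating from C_{A0} to C_A: C_U = (0.0672/0.106)·ln[(0.0672+0.106·4.61)/(0.0672+0.106·3.15)] = 0.6340·ln(0.5559/0.4014) = 0.2063 mol/L.
Then C_D = (C_{A0}−C_A) − C_U = 1.457 − 0.2063 = 1.250 mol/L.
S̃_{D/U} = C_D/C_U = 1.250/0.2063 = 6.06.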